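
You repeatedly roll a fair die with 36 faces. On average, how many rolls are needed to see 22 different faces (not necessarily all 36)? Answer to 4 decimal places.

33.2279

With k distinct faces already seen, the next new one arrives after an expected 36/(36-k) rolls.
Sum over k = 0,...,21: E = 36/36 + 36/35 + 36/34 + ... + 36/16 + 36/15 = 33.22789.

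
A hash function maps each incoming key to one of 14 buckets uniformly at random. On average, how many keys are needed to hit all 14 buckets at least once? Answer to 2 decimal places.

45.52

The wait to go from k to k+1 distinct buckets is geometric with mean 14/(14-k).
E[T] = 14/14 + 14/13 + 14/12 + ... + 14/2 + 14/1 = 14·H_{14}.
H_{14} = 3.252, so E[T] = 45.522.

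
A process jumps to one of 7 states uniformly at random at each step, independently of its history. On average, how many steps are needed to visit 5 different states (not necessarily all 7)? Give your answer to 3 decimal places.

7.650

With k distinct states already seen, the next new one arrives after an expected 7/(7-k) steps.
Sum over k = 0,...,4: E = 7/7 + 7/6 + 7/5 + 7/4 + 7/3 = 7.6500.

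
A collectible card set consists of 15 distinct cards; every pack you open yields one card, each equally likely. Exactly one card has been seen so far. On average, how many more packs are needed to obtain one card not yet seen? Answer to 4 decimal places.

1.0714

Each pack yields a new card with probability (15-1)/15 = 14/15, so the wait is geometric with mean 15/14.
E = 15/14 = 1.07143.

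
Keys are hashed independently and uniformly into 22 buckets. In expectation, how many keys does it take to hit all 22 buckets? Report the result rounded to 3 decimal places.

81.198

After k distinct buckets have appeared, the next key gives a new one with probability (22-k)/22, so the expected wait for the (k+1)-th is 22/(22-k).
E[T] = 22/22 + 22/21 + 22/20 + ... + 22/2 + 22/1 = 22·H_{22}.
H_{22} = 3.6908, so E[T] = 81.1979.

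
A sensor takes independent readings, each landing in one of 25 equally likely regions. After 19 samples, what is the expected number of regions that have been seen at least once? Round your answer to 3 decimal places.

13.490

For each region, P(seen in 19 samples) = 1 - (24/25)^19 = 0.5396.
By linearity of expectation, E[distinct seen] = 25·(1 - (24/25)^19) = 13.4895.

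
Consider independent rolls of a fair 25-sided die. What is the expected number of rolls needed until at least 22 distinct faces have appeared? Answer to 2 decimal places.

Going from k to k+1 distinct takes a geometric number of rolls with mean 25/(25-k).
Sum over k = 0,...,21: E = 25/25 + 25/24 + 25/23 + ... + 25/5 + 25/4 = 49.566.

49.57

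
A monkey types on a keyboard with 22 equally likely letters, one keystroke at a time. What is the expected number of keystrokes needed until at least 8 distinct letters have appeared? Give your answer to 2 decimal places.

9.66

With k distinct letters already seen, the next new one arrives after an expected 22/(22-k) keystrokes.
Sum over k = 0,...,7: E = 22/22 + 22/21 + 22/20 + ... + 22/16 + 22/15 = 9.664.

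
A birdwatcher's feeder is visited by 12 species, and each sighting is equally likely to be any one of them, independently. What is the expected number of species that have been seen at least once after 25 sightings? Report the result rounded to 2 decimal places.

10.64

For each species, P(seen in 25 sightings) = 1 - (11/12)^25 = 0.886.
By linearity of expectation, E[distinct seen] = 12·(1 - (11/12)^25) = 10.637.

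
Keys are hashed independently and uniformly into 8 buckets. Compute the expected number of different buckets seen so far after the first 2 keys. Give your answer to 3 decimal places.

For each bucket, P(seen in 2 keys) = 1 - (7/8)^2 = 0.2344.
By linearity of expectation, E[distinct seen] = 8·(1 - (7/8)^2) = 1.8750.

1.875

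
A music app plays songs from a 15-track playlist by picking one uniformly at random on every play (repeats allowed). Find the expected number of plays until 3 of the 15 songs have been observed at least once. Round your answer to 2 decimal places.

3.23

Going from k to k+1 distinct takes a geometric number of plays with mean 15/(15-k).
Sum over k = 0,...,2: E = 15/15 + 15/14 + 15/13 = 3.225.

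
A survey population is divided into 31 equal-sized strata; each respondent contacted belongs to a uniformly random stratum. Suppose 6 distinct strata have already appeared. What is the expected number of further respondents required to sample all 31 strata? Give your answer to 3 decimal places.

118.295

The wait to go from k to k+1 distinct strata is geometric with mean 31/(31-k).
Sum over k = 6,...,30: E = 31/25 + 31/24 + 31/23 + ... + 31/2 + 31/1 = 118.2947.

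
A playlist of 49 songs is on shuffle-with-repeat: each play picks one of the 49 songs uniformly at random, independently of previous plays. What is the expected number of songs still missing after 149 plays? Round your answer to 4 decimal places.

2.2695

For each song, P(unseen after 149) = (48/49)^149 = 0.04632.
By linearity of expectation, E[unseen] = 49·(48/49)^149 = 2.26947.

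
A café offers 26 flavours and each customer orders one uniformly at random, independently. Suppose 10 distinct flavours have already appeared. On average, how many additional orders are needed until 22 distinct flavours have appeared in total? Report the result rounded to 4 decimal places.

With k distinct flavours already seen, the next new one takes an expected 26/(26-k) orders.
Sum over k = 10,...,21: E = 26/16 + 26/15 + 26/14 + ... + 26/6 + 26/5 = 33.73229.

33.7323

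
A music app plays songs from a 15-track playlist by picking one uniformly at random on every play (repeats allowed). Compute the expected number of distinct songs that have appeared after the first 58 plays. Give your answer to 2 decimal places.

For each song, P(seen in 58 plays) = 1 - (14/15)^58 = 0.982.
By linearity of expectation, E[distinct seen] = 15·(1 - (14/15)^58) = 14.726.

14.73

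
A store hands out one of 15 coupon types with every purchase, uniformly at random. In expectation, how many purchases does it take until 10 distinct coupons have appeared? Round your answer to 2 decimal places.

15.52

With k distinct coupons already seen, the next new one arrives after an expected 15/(15-k) purchases.
Sum over k = 0,...,9: E = 15/15 + 15/14 + 15/13 + ... + 15/7 + 15/6 = 15.523.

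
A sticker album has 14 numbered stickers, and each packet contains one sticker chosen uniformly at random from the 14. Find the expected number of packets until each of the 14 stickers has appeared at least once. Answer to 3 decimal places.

45.522

The wait to go from k to k+1 distinct stickers is geometric with mean 14/(14-k).
E[T] = 14/14 + 14/13 + 14/12 + ... + 14/2 + 14/1 = 14·H_{14}.
H_{14} = 3.2516, so E[T] = 45.5219.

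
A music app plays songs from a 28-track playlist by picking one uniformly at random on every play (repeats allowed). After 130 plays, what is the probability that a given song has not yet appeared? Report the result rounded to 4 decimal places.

0.0088

On each play the fixed song fails to appear with probability 27/28.
P(still missing after 130) = (27/28)^130 = 0.00885.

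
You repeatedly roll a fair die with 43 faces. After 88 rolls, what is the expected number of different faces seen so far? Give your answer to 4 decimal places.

For each face, P(seen in 88 rolls) = 1 - (42/43)^88 = 0.87390.
By linearity of expectation, E[distinct seen] = 43·(1 - (42/43)^88) = 37.57772.

37.5777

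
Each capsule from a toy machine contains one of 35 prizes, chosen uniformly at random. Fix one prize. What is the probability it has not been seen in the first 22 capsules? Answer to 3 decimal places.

Each capsule misses the fixed prize with probability (35-1)/35 = 34/35, independently.
P(still missing after 22) = (34/35)^22 = 0.5285.

0.528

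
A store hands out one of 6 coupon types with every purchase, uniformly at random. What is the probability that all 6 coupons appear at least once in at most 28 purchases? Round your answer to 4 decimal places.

Let A_i be the event that coupon i is missing after 28 purchases. By inclusion–exclusion on the A_i,
P(all seen) = Σ_{j=0}^{6} (-1)^j C(6,j)((6-j)/6)^28
= 1.00000 - 0.03640 + 0.00018 - 0.00000 + 0.00000 - 0.00000 + 0.00000
= 0.96378.

0.9638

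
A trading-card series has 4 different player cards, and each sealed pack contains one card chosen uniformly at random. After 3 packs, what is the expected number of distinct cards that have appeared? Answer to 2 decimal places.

For each card, P(seen in 3 packs) = 1 - (3/4)^3 = 0.578.
By linearity of expectation, E[distinct seen] = 4·(1 - (3/4)^3) = 2.313.

2.31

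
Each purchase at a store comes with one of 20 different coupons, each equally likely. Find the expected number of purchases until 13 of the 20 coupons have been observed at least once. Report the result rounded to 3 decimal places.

20.098

Going from k to k+1 distinct takes a geometric number of purchases with mean 20/(20-k).
Sum over k = 0,...,12: E = 20/20 + 20/19 + 20/18 + ... + 20/9 + 20/8 = 20.0977.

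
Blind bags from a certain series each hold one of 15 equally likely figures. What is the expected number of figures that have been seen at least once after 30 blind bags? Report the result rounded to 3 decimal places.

13.107

For each figure, P(seen in 30 blind bags) = 1 - (14/15)^30 = 0.8738.
By linearity of expectation, E[distinct seen] = 15·(1 - (14/15)^30) = 13.1068.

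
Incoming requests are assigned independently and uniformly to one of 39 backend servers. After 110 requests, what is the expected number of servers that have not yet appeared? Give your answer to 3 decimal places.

For each server, P(unseen after 110) = (38/39)^110 = 0.0574.
By linearity of expectation, E[unseen] = 39·(38/39)^110 = 2.2395.

2.240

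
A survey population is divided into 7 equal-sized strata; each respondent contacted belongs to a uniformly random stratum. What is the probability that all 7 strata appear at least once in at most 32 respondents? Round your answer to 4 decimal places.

0.9500

By inclusion–exclusion over which strata are missing,
P(all seen) = Σ_{j=0}^{7} (-1)^j C(7,j)((7-j)/7)^32
= 1.00000 - 0.05044 + 0.00044 - 0.00000 + 0.00000 - 0.00000 + 0.00000 - 0.00000
= 0.95000.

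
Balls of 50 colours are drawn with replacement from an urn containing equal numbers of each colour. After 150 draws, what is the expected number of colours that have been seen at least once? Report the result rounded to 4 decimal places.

For each colour, P(seen in 150 draws) = 1 - (49/50)^150 = 0.95170.
By linearity of expectation, E[distinct seen] = 50·(1 - (49/50)^150) = 47.58520.

47.5852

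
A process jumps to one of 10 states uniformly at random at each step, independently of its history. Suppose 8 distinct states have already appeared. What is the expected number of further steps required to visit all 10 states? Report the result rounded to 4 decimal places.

With k distinct states already seen, the next new one takes an expected 10/(10-k) steps.
Sum over k = 8,...,9: E = 10/2 + 10/1 = 15.00000.

15.0000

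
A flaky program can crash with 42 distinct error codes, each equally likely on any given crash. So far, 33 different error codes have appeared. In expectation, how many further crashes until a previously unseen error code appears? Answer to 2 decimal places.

The number of crashes until the next new error code is geometric with success probability 9/42, so its mean is 42/9.
E = 42/9 = 4.667.

4.67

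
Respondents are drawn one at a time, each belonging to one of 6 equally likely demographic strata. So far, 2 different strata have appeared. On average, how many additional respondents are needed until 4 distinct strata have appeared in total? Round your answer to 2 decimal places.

With k distinct strata already seen, the next new one takes an expected 6/(6-k) respondents.
Sum over k = 2,...,3: E = 6/4 + 6/3 = 3.500.

3.50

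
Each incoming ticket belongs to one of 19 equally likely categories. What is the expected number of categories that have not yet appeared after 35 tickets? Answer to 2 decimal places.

2.86

For each category, P(unseen after 35) = (18/19)^35 = 0.151.
By linearity of expectation, E[unseen] = 19·(18/19)^35 = 2.864.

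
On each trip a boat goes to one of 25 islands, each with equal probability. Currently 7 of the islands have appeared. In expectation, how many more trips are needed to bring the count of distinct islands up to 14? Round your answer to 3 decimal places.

With k distinct islands already seen, the next new one takes an expected 25/(25-k) trips.
Sum over k = 7,...,13: E = 25/18 + 25/17 + 25/16 + ... + 25/13 + 25/12 = 11.8808.

11.881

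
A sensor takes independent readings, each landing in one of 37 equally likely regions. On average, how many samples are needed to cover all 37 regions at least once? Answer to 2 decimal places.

155.46

The wait to go from k to k+1 distinct regions is geometric with mean 37/(37-k).
E[T] = 37/37 + 37/36 + 37/35 + ... + 37/2 + 37/1 = 37·H_{37}.
H_{37} = 4.202, so E[T] = 155.459.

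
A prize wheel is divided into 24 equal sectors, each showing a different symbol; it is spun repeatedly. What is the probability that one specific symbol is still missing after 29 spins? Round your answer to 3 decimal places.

On each spin the fixed symbol fails to appear with probability 23/24.
P(still missing after 29) = (23/24)^29 = 0.2911.

0.291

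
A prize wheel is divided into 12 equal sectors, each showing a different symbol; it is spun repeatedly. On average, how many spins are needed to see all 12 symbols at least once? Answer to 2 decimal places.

Split into phases: going from k distinct to k+1 distinct takes on average 12/(12-k) spins.
E[T] = 12/12 + 12/11 + 12/10 + ... + 12/2 + 12/1 = 12·H_{12}.
H_{12} = 3.103, so E[T] = 37.239.

37.24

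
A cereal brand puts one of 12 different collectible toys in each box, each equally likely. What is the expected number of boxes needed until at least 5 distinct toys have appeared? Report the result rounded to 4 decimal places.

6.1242

Going from k to k+1 distinct takes a geometric number of boxes with mean 12/(12-k).
Sum over k = 0,...,4: E = 12/12 + 12/11 + 12/10 + 12/9 + 12/8 = 6.12424.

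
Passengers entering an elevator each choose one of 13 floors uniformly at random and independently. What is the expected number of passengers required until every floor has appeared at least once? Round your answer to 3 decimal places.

The wait to go from k to k+1 distinct floors is geometric with mean 13/(13-k).
E[T] = 13/13 + 13/12 + 13/11 + ... + 13/2 + 13/1 = 13·H_{13}.
H_{13} = 3.1801, so E[T] = 41.3417.

41.342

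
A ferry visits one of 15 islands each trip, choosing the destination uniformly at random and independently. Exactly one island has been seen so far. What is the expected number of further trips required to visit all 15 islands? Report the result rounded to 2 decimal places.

48.77

With k distinct islands already seen, the next new one takes an expected 15/(15-k) trips.
Sum over k = 1,...,14: E = 15/14 + 15/13 + 15/12 + ... + 15/2 + 15/1 = 48.773.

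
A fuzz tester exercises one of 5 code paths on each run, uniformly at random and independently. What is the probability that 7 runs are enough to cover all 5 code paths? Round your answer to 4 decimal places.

Let A_i be the event that code path i is missing after 7 runs. By inclusion–exclusion on the A_i,
P(all seen) = Σ_{j=0}^{5} (-1)^j C(5,j)((5-j)/5)^7
= 1.00000 - 1.04858 + 0.27994 - 0.01638 + 0.00006 - 0.00000
= 0.21504.

0.2150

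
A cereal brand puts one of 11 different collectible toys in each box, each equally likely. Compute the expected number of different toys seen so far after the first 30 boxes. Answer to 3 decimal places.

10.370

For each toy, P(seen in 30 boxes) = 1 - (10/11)^30 = 0.9427.
By linearity of expectation, E[distinct seen] = 11·(1 - (10/11)^30) = 10.3696.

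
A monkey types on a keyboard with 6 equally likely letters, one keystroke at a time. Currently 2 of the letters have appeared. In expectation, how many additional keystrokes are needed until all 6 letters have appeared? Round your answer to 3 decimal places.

12.500

From k distinct to k+1 distinct takes on average 6/(6-k) keystrokes.
Sum over k = 2,...,5: E = 6/4 + 6/3 + 6/2 + 6/1 = 12.5000.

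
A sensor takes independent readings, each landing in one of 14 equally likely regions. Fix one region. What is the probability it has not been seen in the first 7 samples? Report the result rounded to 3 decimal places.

0.595

Each sample misses the fixed region with probability (14-1)/14 = 13/14, independently.
P(still missing after 7) = (13/14)^7 = 0.5953.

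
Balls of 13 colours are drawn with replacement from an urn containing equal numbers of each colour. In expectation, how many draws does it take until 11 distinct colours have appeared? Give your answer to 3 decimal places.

21.842

With k distinct colours already seen, the next new one arrives after an expected 13/(13-k) draws.
Sum over k = 0,...,10: E = 13/13 + 13/12 + 13/11 + ... + 13/4 + 13/3 = 21.8417.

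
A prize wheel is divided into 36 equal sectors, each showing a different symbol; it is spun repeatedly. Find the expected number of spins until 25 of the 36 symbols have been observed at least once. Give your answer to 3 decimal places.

41.569

With k distinct symbols already seen, the next new one arrives after an expected 36/(36-k) spins.
Sum over k = 0,...,24: E = 36/36 + 36/35 + 36/34 + ... + 36/13 + 36/12 = 41.5685.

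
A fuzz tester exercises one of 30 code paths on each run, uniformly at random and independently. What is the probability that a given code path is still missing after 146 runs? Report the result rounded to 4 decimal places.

0.0071

Each run misses the fixed code path with probability (30-1)/30 = 29/30, independently.
P(still missing after 146) = (29/30)^146 = 0.00709.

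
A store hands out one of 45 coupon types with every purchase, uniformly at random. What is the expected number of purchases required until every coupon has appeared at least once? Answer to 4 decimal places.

The wait to go from k to k+1 distinct coupons is geometric with mean 45/(45-k).
E[T] = 45/45 + 45/44 + 45/43 + ... + 45/2 + 45/1 = 45·H_{45}.
H_{45} = 4.39495, so E[T] = 197.77267.

197.7727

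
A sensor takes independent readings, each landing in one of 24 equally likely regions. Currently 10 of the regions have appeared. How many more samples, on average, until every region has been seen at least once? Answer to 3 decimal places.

78.037

The wait to go from k to k+1 distinct regions is geometric with mean 24/(24-k).
Sum over k = 10,...,23: E = 24/14 + 24/13 + 24/12 + ... + 24/2 + 24/1 = 78.0375.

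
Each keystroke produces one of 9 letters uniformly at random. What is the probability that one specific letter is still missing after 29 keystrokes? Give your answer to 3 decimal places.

0.033

Each keystroke misses the fixed letter with probability (9-1)/9 = 8/9, independently.
P(still missing after 29) = (8/9)^29 = 0.0329.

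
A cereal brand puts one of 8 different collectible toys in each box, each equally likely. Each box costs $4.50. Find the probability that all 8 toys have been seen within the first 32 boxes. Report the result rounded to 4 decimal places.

0.8913

By inclusion–exclusion over which toys are missing,
P(all seen) = Σ_{j=0}^{8} (-1)^j C(8,j)((8-j)/8)^32
= 1.00000 - 0.11152 + 0.00281 - 0.00002 + 0.00000 - 0.00000 + 0.00000 - 0.00000 + 0.00000
= 0.89128.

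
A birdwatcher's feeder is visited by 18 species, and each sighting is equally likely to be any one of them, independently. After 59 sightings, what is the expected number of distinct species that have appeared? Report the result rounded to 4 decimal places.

For each species, P(seen in 59 sightings) = 1 - (17/18)^59 = 0.96569.
By linearity of expectation, E[distinct seen] = 18·(1 - (17/18)^59) = 17.38244.

17.3824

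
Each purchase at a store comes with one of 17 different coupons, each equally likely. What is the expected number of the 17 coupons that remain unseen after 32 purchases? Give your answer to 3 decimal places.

For each coupon, P(unseen after 32) = (16/17)^32 = 0.1437.
By linearity of expectation, E[unseen] = 17·(16/17)^32 = 2.4430.

2.443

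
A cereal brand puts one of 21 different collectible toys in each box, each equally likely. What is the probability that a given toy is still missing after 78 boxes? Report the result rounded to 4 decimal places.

0.0222

Each box misses the fixed toy with probability (21-1)/21 = 20/21, independently.
P(still missing after 78) = (20/21)^78 = 0.02225.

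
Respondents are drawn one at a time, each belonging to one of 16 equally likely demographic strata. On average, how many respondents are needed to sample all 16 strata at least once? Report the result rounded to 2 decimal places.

The wait to go from k to k+1 distinct strata is geometric with mean 16/(16-k).
E[T] = 16/16 + 16/15 + 16/14 + ... + 16/2 + 16/1 = 16·H_{16}.
H_{16} = 3.381, so E[T] = 54.092.

54.09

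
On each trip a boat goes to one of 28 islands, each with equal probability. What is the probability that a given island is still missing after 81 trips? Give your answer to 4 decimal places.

0.0526

Each trip misses the fixed island with probability (28-1)/28 = 27/28, independently.
P(still missing after 81) = (27/28)^81 = 0.05256.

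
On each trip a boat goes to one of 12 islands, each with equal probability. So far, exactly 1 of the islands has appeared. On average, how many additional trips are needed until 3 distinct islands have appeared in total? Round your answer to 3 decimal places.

From k distinct to k+1 distinct takes on average 12/(12-k) trips.
Sum over k = 1,...,2: E = 12/11 + 12/10 = 2.2909.

2.291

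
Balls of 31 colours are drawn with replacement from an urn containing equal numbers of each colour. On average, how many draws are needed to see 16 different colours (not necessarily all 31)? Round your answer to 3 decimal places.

21.980

With k distinct colours already seen, the next new one arrives after an expected 31/(31-k) draws.
Sum over k = 0,...,15: E = 31/31 + 31/30 + 31/29 + ... + 31/17 + 31/16 = 21.9795.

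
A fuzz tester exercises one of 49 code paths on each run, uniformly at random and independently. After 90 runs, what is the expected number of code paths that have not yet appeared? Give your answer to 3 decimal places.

7.661

For each code path, P(unseen after 90) = (48/49)^90 = 0.1563.
By linearity of expectation, E[unseen] = 49·(48/49)^90 = 7.6606.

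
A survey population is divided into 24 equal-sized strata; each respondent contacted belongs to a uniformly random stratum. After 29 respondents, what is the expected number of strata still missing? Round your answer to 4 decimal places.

For each stratum, P(unseen after 29) = (23/24)^29 = 0.29106.
By linearity of expectation, E[unseen] = 24·(23/24)^29 = 6.98542.

6.9854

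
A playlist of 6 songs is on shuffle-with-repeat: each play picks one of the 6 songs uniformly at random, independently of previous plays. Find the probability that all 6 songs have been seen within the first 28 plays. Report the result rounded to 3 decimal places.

0.964

Let A_i be the event that song i is missing after 28 plays. By inclusion–exclusion on the A_i,
P(all seen) = Σ_{j=0}^{6} (-1)^j C(6,j)((6-j)/6)^28
= 1.0000 - 0.0364 + 0.0002 - 0.0000 + 0.0000 - 0.0000 + 0.0000
= 0.9638.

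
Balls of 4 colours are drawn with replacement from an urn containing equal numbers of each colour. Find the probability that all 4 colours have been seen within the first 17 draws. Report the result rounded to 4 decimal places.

0.9700

By inclusion–exclusion over which colours are missing,
P(all seen) = Σ_{j=0}^{4} (-1)^j C(4,j)((4-j)/4)^17
= 1.00000 - 0.03007 + 0.00005 - 0.00000 + 0.00000
= 0.96998.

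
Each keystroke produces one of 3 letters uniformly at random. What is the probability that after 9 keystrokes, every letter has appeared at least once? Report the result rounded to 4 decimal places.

Let A_i be the event that letter i is missing after 9 keystrokes. By inclusion–exclusion on the A_i,
P(all seen) = Σ_{j=0}^{3} (-1)^j C(3,j)((3-j)/3)^9
= 1.00000 - 0.07804 + 0.00015 - 0.00000
= 0.92212.

0.9221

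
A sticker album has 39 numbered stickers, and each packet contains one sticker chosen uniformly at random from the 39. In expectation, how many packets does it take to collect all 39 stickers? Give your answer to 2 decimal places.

After k distinct stickers have appeared, the next packet gives a new one with probability (39-k)/39, so the expected wait for the (k+1)-th is 39/(39-k).
E[T] = 39/39 + 39/38 + 39/37 + ... + 39/2 + 39/1 = 39·H_{39}.
H_{39} = 4.254, so E[T] = 165.888.

165.89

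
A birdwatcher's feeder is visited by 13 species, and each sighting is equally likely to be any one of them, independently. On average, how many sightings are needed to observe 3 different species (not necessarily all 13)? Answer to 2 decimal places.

3.27

Going from k to k+1 distinct takes a geometric number of sightings with mean 13/(13-k).
Sum over k = 0,...,2: E = 13/13 + 13/12 + 13/11 = 3.265.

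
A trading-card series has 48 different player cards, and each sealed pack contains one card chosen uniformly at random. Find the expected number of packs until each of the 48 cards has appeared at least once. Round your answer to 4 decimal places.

214.0223

After k distinct cards have appeared, the next pack gives a new one with probability (48-k)/48, so the expected wait for the (k+1)-th is 48/(48-k).
E[T] = 48/48 + 48/47 + 48/46 + ... + 48/2 + 48/1 = 48·H_{48}.
H_{48} = 4.45880, so E[T] = 214.02226.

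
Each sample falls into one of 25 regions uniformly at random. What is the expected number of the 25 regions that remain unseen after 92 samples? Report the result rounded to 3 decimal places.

For each region, P(unseen after 92) = (24/25)^92 = 0.0234.
By linearity of expectation, E[unseen] = 25·(24/25)^92 = 0.5846.

0.585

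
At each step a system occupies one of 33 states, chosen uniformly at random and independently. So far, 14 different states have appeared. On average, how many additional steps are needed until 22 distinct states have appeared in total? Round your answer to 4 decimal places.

17.4195

With k distinct states already seen, the next new one takes an expected 33/(33-k) steps.
Sum over k = 14,...,21: E = 33/19 + 33/18 + 33/17 + ... + 33/13 + 33/12 = 17.41946.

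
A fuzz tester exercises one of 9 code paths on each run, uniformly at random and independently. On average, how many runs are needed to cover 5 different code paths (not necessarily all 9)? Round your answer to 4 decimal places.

With k distinct code paths already seen, the next new one arrives after an expected 9/(9-k) runs.
Sum over k = 0,...,4: E = 9/9 + 9/8 + 9/7 + 9/6 + 9/5 = 6.71071.

6.7107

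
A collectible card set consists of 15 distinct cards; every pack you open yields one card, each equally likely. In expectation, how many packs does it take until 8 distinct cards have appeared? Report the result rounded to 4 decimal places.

10.8806

Going from k to k+1 distinct takes a geometric number of packs with mean 15/(15-k).
Sum over k = 0,...,7: E = 15/15 + 15/14 + 15/13 + ... + 15/9 + 15/8 = 10.88058.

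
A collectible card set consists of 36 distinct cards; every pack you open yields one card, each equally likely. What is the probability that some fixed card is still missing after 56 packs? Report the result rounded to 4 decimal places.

Each pack misses the fixed card with probability (36-1)/36 = 35/36, independently.
P(still missing after 56) = (35/36)^56 = 0.20648.

0.2065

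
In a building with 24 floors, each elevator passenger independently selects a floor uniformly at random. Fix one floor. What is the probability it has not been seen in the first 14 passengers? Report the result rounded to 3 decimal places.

0.551

On each passenger the fixed floor fails to appear with probability 23/24.
P(still missing after 14) = (23/24)^14 = 0.5511.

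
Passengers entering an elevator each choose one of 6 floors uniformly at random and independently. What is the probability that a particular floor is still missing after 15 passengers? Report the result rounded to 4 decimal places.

0.0649

On each passenger the fixed floor fails to appear with probability 5/6.
P(still missing after 15) = (5/6)^15 = 0.06491.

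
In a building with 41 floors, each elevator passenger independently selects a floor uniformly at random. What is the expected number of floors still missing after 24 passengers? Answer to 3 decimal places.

For each floor, P(unseen after 24) = (40/41)^24 = 0.5529.
By linearity of expectation, E[unseen] = 41·(40/41)^24 = 22.6679.

22.668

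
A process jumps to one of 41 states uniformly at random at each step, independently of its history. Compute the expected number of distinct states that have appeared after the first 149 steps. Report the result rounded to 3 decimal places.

For each state, P(seen in 149 steps) = 1 - (40/41)^149 = 0.9748.
By linearity of expectation, E[distinct seen] = 41·(1 - (40/41)^149) = 39.9650.

39.965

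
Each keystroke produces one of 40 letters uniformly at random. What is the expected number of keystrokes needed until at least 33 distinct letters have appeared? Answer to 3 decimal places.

67.427

Going from k to k+1 distinct takes a geometric number of keystrokes with mean 40/(40-k).
Sum over k = 0,...,32: E = 40/40 + 40/39 + 40/38 + ... + 40/9 + 40/8 = 67.4274.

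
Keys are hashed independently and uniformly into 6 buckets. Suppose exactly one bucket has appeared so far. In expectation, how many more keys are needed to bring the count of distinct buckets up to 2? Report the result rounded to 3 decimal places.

1.200

The wait to go from k to k+1 distinct buckets is geometric with mean 6/(6-k).
Only the k = 1 term is needed: E = 6/5 = 1.2000.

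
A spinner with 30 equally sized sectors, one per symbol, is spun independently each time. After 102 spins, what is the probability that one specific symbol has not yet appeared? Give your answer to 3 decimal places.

0.031

Each spin misses the fixed symbol with probability (30-1)/30 = 29/30, independently.
P(still missing after 102) = (29/30)^102 = 0.0315.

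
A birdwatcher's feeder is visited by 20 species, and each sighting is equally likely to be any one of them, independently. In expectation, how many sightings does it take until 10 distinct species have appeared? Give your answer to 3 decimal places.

13.375

Going from k to k+1 distinct takes a geometric number of sightings with mean 20/(20-k).
Sum over k = 0,...,9: E = 20/20 + 20/19 + 20/18 + ... + 20/12 + 20/11 = 13.3754.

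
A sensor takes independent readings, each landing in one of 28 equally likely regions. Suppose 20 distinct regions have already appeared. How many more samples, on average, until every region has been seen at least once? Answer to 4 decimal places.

76.1000

The wait to go from k to k+1 distinct regions is geometric with mean 28/(28-k).
Sum over k = 20,...,27: E = 28/8 + 28/7 + 28/6 + ... + 28/2 + 28/1 = 76.10000.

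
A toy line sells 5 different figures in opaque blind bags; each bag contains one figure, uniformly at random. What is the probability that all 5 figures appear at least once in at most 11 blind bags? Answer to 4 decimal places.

0.6064

By inclusion–exclusion over which figures are missing,
P(all seen) = Σ_{j=0}^{5} (-1)^j C(5,j)((5-j)/5)^11
= 1.00000 - 0.42950 + 0.03628 - 0.00042 + 0.00000 - 0.00000
= 0.60636.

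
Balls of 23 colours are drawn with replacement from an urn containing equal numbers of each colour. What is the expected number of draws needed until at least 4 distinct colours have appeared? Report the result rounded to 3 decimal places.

Going from k to k+1 distinct takes a geometric number of draws with mean 23/(23-k).
Sum over k = 0,...,3: E = 23/23 + 23/22 + 23/21 + 23/20 = 4.2907.

4.291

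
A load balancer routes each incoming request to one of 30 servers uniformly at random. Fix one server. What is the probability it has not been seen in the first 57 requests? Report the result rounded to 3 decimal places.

On each request the fixed server fails to appear with probability 29/30.
P(still missing after 57) = (29/30)^57 = 0.1448.

0.145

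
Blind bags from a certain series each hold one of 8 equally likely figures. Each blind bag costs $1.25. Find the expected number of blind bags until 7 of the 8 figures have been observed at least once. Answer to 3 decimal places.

With k distinct figures already seen, the next new one arrives after an expected 8/(8-k) blind bags.
Sum over k = 0,...,6: E = 8/8 + 8/7 + 8/6 + ... + 8/3 + 8/2 = 13.7429.

13.743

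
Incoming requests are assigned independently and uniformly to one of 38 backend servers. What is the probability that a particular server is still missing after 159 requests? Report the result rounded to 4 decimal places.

0.0144

On each request the fixed server fails to appear with probability 37/38.
P(still missing after 159) = (37/38)^159 = 0.01440.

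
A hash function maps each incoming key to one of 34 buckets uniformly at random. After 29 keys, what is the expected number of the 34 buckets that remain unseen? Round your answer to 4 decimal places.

14.3052

For each bucket, P(unseen after 29) = (33/34)^29 = 0.42074.
By linearity of expectation, E[unseen] = 34·(33/34)^29 = 14.30522.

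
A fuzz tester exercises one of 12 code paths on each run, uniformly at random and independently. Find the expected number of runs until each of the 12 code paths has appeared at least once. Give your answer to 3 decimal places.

37.239

After k distinct code paths have appeared, the next run gives a new one with probability (12-k)/12, so the expected wait for the (k+1)-th is 12/(12-k).
E[T] = 12/12 + 12/11 + 12/10 + ... + 12/2 + 12/1 = 12·H_{12}.
H_{12} = 3.1032, so E[T] = 37.2385.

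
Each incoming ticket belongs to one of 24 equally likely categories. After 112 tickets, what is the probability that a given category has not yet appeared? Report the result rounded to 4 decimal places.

Each ticket misses the fixed category with probability (24-1)/24 = 23/24, independently.
P(still missing after 112) = (23/24)^112 = 0.00851.

0.0085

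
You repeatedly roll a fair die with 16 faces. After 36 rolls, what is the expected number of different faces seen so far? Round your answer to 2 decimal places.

14.43

For each face, P(seen in 36 rolls) = 1 - (15/16)^36 = 0.902.
By linearity of expectation, E[distinct seen] = 16·(1 - (15/16)^36) = 14.433.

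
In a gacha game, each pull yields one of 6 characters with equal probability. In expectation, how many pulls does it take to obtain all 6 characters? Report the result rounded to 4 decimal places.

14.7000

After k distinct characters have appeared, the next pull gives a new one with probability (6-k)/6, so the expected wait for the (k+1)-th is 6/(6-k).
E[T] = 6/6 + 6/5 + 6/4 + 6/3 + 6/2 + 6/1 = 6·H_{6}.
H_{6} = 2.45000, so E[T] = 14.70000.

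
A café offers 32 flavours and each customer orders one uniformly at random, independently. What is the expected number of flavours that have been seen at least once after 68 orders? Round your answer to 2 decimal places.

28.31

For each flavour, P(seen in 68 orders) = 1 - (31/32)^68 = 0.885.
By linearity of expectation, E[distinct seen] = 32·(1 - (31/32)^68) = 28.306.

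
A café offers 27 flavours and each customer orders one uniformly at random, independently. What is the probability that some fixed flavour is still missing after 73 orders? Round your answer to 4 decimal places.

Each order misses the fixed flavour with probability (27-1)/27 = 26/27, independently.
P(still missing after 73) = (26/27)^73 = 0.06361.

0.0636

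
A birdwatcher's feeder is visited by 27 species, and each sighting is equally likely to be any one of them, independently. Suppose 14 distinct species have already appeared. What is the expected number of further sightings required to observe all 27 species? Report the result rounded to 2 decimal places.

85.86

The wait to go from k to k+1 distinct species is geometric with mean 27/(27-k).
Sum over k = 14,...,26: E = 27/13 + 27/12 + 27/11 + ... + 27/2 + 27/1 = 85.864.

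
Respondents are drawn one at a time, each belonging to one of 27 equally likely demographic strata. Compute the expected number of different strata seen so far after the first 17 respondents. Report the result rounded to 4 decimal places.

12.7857

For each stratum, P(seen in 17 respondents) = 1 - (26/27)^17 = 0.47354.
By linearity of expectation, E[distinct seen] = 27·(1 - (26/27)^17) = 12.78566.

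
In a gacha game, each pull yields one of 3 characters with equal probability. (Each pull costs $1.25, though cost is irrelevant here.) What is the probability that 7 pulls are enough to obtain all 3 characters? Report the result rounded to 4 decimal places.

0.8258

By inclusion–exclusion over which characters are missing,
P(all seen) = Σ_{j=0}^{3} (-1)^j C(3,j)((3-j)/3)^7
= 1.00000 - 0.17558 + 0.00137 - 0.00000
= 0.82579.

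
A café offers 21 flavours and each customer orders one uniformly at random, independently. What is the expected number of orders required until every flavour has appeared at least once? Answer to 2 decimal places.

Split into phases: going from k distinct to k+1 distinct takes on average 21/(21-k) orders.
E[T] = 21/21 + 21/20 + 21/19 + ... + 21/2 + 21/1 = 21·H_{21}.
H_{21} = 3.645, so E[T] = 76.553.

76.55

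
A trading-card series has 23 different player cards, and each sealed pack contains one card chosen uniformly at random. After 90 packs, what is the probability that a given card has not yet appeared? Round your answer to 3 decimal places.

On each pack the fixed card fails to appear with probability 22/23.
P(still missing after 90) = (22/23)^90 = 0.0183.

0.018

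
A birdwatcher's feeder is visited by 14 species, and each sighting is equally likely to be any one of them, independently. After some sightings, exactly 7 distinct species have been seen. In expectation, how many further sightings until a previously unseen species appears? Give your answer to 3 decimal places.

The number of sightings until the next new species is geometric with success probability 7/14, so its mean is 14/7.
E = 14/7 = 2.0000.

2.000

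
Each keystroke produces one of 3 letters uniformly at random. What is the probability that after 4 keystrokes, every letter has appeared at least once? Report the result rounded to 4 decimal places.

0.4444

Let A_i be the event that letter i is missing after 4 keystrokes. By inclusion–exclusion on the A_i,
P(all seen) = Σ_{j=0}^{3} (-1)^j C(3,j)((3-j)/3)^4
= 1.00000 - 0.59259 + 0.03704 - 0.00000
= 0.44444.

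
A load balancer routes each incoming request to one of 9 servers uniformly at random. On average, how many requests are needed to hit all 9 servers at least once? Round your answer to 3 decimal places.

25.461

The wait to go from k to k+1 distinct servers is geometric with mean 9/(9-k).
E[T] = 9/9 + 9/8 + 9/7 + ... + 9/2 + 9/1 = 9·H_{9}.
H_{9} = 2.8290, so E[T] = 25.4607.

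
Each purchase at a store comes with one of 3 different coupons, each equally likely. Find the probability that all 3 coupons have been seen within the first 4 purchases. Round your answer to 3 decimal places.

0.444

By inclusion–exclusion over which coupons are missing,
P(all seen) = Σ_{j=0}^{3} (-1)^j C(3,j)((3-j)/3)^4
= 1.0000 - 0.5926 + 0.0370 - 0.0000
= 0.4444.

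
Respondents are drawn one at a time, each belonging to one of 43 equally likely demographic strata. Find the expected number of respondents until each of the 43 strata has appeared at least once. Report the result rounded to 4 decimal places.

The wait to go from k to k+1 distinct strata is geometric with mean 43/(43-k).
E[T] = 43/43 + 43/42 + 43/41 + ... + 43/2 + 43/1 = 43·H_{43}.
H_{43} = 4.35000, so E[T] = 187.04994.

187.0499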